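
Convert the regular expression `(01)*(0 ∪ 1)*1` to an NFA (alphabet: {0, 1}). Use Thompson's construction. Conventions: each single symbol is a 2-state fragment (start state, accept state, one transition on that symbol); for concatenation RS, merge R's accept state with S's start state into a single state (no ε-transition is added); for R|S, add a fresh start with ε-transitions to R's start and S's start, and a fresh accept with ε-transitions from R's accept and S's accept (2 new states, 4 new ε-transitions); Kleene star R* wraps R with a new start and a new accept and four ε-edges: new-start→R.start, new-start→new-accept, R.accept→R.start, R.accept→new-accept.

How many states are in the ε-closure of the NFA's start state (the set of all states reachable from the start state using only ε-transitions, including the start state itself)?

Compute the ε-closure size of each fragment's start state recursively; a symbol fragment's start has no outgoing ε-edge, so its closure is just itself (size 1).
  01 : same as the first factor's closure: C = 1
  (01)* : new start has ε-edges to the inner start and to the new accept, so C = 2 + 1 = 3
  0 ∪ 1 : new start ε-reaches every alternative's start; none of them accept ε, so the new accept is not reached: C = 1 + 1 + 1 = 3
  (0 ∪ 1)* : C = 1 (new start) + 3 (body) + 1 (new accept) = 5
  (01)*(0 ∪ 1)*1 : C = 3 + (5−1) + (1−1) = 7 (closure spills across the concat boundary because the left factor accepts ε)

7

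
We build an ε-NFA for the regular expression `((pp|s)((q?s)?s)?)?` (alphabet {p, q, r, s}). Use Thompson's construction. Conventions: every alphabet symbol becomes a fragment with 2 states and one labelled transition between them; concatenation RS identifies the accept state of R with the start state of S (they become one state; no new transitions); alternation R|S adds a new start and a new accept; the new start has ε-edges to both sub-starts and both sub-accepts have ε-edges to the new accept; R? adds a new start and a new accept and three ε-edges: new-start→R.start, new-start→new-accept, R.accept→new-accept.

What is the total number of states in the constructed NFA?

18

Bottom-up over the parse tree:
Each of the 6 symbol leaves contributes a 2-state fragment.
  pp : 3 states
  pp|s : 7 states
  q? : 4 states
  q?s : 5 states
  (q?s)? : 7 states
  (q?s)?s : 8 states
  ((q?s)?s)? : 10 states
  (pp|s)((q?s)?s)? : 16 states
  ((pp|s)((q?s)?s)?)? : 18 states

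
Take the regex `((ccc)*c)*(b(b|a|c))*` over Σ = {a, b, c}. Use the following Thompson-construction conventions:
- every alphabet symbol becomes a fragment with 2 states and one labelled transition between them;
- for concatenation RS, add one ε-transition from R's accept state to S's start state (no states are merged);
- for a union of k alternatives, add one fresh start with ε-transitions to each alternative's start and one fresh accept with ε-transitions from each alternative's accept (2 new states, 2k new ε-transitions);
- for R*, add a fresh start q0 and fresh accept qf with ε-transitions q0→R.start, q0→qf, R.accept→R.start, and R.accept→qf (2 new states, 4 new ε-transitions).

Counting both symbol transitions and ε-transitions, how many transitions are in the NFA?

31

Bottom-up over the parse tree:
Each of the 8 symbol leaves contributes 1 transition (1 symbol, 0 ε).
  ccc = 5 transitions (3 symbol, 2 ε)
  (ccc)* = 9 transitions (3 symbol, 6 ε)
  (ccc)*c = 11 transitions (4 symbol, 7 ε)
  ((ccc)*c)* = 15 transitions (4 symbol, 11 ε)
  b|a|c = 9 transitions (3 symbol, 6 ε)
  b(b|a|c) = 11 transitions (4 symbol, 7 ε)
  (b(b|a|c))* = 15 transitions (4 symbol, 11 ε)
  ((ccc)*c)*(b(b|a|c))* = 31 transitions (8 symbol, 23 ε)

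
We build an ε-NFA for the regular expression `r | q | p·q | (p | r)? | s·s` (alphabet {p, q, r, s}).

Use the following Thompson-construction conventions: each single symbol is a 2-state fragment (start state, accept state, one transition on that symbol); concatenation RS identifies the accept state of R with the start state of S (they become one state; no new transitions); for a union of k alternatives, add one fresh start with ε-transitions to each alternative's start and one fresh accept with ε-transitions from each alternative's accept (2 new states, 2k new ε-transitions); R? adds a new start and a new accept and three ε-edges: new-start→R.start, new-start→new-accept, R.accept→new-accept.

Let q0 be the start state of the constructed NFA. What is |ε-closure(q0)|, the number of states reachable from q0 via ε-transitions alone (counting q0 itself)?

11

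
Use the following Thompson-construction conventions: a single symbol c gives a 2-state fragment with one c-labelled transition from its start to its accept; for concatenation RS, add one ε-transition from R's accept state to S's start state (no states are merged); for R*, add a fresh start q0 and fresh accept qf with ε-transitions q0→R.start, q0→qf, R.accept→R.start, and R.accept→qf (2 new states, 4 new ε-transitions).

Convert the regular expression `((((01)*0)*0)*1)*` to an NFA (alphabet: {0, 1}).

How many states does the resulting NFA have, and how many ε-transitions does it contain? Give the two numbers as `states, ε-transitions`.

18, 20

By structural recursion:
Each of the 5 symbol leaves contributes 2 states and 0 ε-transitions.
  01 — 4 states, 1 ε-transition
  (01)* — 6 states, 5 ε-transitions
  (01)*0 — 8 states, 6 ε-transitions
  ((01)*0)* — 10 states, 10 ε-transitions
  ((01)*0)*0 — 12 states, 11 ε-transitions
  (((01)*0)*0)* — 14 states, 15 ε-transitions
  (((01)*0)*0)*1 — 16 states, 16 ε-transitions
  ((((01)*0)*0)*1)* — 18 states, 20 ε-transitions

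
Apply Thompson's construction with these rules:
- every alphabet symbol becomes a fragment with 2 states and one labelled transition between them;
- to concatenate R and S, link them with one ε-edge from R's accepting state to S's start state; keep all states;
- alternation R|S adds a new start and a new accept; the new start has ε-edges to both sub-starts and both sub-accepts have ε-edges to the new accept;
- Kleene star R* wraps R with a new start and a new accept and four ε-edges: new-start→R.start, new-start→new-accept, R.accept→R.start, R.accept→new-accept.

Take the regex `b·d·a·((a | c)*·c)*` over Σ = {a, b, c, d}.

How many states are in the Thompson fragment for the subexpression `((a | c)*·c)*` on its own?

Fragment for `((a | c)*·c)*`:
Each of the 3 symbol leaves contributes a 2-state fragment.
  a | c = 6 states
  (a | c)* = 8 states
  (a | c)*·c = 10 states
  ((a | c)*·c)* = 12 states

12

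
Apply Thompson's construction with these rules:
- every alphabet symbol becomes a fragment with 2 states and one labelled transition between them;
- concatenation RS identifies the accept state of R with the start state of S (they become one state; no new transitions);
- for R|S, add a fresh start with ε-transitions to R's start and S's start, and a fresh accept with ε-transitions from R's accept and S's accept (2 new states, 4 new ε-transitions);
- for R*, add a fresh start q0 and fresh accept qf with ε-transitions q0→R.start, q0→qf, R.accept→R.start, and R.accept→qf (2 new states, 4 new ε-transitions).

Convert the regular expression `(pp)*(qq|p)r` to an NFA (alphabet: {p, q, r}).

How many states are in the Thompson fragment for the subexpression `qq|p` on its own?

7

Fragment for `qq|p`:
Each of the 3 symbol leaves contributes a 2-state fragment.
  qq — 3 states
  qq|p — 7 states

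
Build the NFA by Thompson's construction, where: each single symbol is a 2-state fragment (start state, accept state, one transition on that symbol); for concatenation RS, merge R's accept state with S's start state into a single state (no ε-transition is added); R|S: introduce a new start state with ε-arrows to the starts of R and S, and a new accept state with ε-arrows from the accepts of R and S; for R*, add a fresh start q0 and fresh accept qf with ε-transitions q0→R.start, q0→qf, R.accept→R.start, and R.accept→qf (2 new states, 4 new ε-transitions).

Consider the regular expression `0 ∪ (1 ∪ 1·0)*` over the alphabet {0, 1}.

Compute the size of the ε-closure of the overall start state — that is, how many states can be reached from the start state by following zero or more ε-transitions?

8

Work bottom-up. For each fragment F, track |ε-closure(F.start)| and whether F's accept lies in that closure (i.e. whether F accepts ε). A single-symbol fragment has closure size 1 and does not accept ε.
  1·0 — same as the first factor's closure: |closure| = 1
  1 ∪ 1·0 — new start ε-reaches every alternative's start; none of them accept ε, so the new accept is not reached: |closure| = 1 + 1 + 1 = 3
  (1 ∪ 1·0)* — |closure| = 1 (new start) + 3 (body) + 1 (new accept) = 5
  0 ∪ (1 ∪ 1·0)* — |closure| = 1 (new start) + (1 + 5) + 1 (new accept, since some branch ε-reaches its own accept) = 8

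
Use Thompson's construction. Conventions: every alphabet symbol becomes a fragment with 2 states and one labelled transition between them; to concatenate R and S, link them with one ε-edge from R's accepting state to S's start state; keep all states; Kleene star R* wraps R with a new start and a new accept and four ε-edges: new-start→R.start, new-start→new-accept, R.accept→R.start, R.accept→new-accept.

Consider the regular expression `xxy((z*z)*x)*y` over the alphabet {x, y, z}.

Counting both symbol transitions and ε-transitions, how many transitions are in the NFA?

Recursing over subexpressions:
Each of the 7 symbol leaves contributes 1 transition (1 symbol, 0 ε).
  z* — 5 transitions (1 symbol, 4 ε)
  z*z — 7 transitions (2 symbol, 5 ε)
  (z*z)* — 11 transitions (2 symbol, 9 ε)
  (z*z)*x — 13 transitions (3 symbol, 10 ε)
  ((z*z)*x)* — 17 transitions (3 symbol, 14 ε)
  xxy((z*z)*x)*y — 25 transitions (7 symbol, 18 ε)

25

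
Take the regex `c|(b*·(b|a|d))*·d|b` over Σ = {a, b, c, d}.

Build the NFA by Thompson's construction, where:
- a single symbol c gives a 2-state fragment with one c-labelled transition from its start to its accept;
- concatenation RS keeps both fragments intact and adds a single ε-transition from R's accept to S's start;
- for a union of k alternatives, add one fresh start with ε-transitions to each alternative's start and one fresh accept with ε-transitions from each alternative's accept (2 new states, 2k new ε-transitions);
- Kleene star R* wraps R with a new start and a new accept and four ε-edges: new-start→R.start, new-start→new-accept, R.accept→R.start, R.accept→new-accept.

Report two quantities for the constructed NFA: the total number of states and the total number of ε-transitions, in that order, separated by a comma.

By structural recursion:
Each of the 7 symbol leaves contributes 2 states and 0 ε-transitions.
  b* → 4 states, 4 ε-transitions
  b|a|d → 8 states, 6 ε-transitions
  b*·(b|a|d) → 12 states, 11 ε-transitions
  (b*·(b|a|d))* → 14 states, 15 ε-transitions
  (b*·(b|a|d))*·d → 16 states, 16 ε-transitions
  c|(b*·(b|a|d))*·d|b → 22 states, 22 ε-transitions

22, 22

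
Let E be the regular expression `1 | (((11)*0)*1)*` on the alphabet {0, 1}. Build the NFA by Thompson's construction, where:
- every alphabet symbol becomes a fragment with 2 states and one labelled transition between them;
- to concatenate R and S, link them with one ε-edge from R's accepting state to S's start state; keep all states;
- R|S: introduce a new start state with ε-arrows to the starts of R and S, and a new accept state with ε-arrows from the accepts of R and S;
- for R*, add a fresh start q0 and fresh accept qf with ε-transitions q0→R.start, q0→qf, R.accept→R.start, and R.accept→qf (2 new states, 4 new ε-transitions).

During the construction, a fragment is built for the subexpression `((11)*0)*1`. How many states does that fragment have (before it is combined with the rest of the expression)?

Fragment for `((11)*0)*1`:
Each of the 4 symbol leaves contributes a 2-state fragment.
  11 → 4 states
  (11)* → 6 states
  (11)*0 → 8 states
  ((11)*0)* → 10 states
  ((11)*0)*1 → 12 states

12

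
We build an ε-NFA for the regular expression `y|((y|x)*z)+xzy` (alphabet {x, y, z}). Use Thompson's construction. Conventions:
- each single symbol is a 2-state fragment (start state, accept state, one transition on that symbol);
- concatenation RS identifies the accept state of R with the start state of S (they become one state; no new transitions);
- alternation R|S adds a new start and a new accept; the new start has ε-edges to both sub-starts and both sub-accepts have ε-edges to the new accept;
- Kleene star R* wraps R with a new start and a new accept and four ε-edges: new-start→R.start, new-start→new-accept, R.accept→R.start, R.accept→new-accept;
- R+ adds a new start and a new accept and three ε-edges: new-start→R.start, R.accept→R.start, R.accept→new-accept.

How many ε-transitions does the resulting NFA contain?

15

By structural recursion:
Each of the 7 symbol leaves contributes 0 ε-transitions.
  y|x = 4 ε-transitions
  (y|x)* = 8 ε-transitions
  (y|x)*z = 8 ε-transitions
  ((y|x)*z)+ = 11 ε-transitions
  ((y|x)*z)+xzy = 11 ε-transitions
  y|((y|x)*z)+xzy = 15 ε-transitions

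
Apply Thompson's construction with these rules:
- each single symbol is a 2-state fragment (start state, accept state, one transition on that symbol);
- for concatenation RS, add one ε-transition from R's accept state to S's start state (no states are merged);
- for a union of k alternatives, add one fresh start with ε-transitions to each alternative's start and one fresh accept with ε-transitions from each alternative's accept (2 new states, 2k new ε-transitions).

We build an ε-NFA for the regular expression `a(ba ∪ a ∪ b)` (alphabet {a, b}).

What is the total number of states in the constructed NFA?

Bottom-up over the parse tree:
Each of the 5 symbol leaves contributes a 2-state fragment.
  ba — 4 states
  ba ∪ a ∪ b — 10 states
  a(ba ∪ a ∪ b) — 12 states

12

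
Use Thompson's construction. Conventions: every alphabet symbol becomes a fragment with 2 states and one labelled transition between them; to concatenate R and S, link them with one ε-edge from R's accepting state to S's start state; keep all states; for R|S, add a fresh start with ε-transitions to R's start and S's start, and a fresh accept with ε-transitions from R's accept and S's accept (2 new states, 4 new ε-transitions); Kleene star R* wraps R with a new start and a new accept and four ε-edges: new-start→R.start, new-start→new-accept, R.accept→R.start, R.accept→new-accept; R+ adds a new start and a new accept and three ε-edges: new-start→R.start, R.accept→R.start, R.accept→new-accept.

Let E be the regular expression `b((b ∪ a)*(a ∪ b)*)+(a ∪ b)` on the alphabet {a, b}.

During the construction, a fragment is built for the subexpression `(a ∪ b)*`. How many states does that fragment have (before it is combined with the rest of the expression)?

Fragment for `(a ∪ b)*`:
Each of the 2 symbol leaves contributes a 2-state fragment.
  a ∪ b = 6 states
  (a ∪ b)* = 8 states

8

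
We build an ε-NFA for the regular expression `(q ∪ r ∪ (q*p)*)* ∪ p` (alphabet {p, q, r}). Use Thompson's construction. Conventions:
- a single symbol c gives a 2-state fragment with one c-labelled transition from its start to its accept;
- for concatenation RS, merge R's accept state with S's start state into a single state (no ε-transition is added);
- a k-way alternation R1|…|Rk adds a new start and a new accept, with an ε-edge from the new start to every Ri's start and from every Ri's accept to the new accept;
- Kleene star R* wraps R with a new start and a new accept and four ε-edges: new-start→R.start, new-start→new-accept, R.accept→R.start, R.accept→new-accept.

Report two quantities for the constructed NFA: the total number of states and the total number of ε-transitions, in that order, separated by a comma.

Bottom-up over the parse tree:
Each of the 5 symbol leaves contributes 2 states and 0 ε-transitions.
  q* : 4 states, 4 ε-transitions
  q*p : 5 states, 4 ε-transitions
  (q*p)* : 7 states, 8 ε-transitions
  q ∪ r ∪ (q*p)* : 13 states, 14 ε-transitions
  (q ∪ r ∪ (q*p)*)* : 15 states, 18 ε-transitions
  (q ∪ r ∪ (q*p)*)* ∪ p : 19 states, 22 ε-transitions

19, 22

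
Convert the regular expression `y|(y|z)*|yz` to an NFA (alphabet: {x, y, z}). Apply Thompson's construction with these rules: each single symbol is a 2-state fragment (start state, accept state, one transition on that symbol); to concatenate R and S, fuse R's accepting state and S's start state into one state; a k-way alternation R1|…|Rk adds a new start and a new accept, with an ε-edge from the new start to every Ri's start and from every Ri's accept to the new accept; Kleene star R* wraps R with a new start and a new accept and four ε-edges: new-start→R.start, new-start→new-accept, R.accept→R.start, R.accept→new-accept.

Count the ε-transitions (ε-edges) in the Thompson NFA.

14

Recursing over subexpressions:
Each of the 5 symbol leaves contributes 0 ε-transitions.
  y|z : 4 ε-transitions
  (y|z)* : 8 ε-transitions
  yz : 0 ε-transitions
  y|(y|z)*|yz : 14 ε-transitions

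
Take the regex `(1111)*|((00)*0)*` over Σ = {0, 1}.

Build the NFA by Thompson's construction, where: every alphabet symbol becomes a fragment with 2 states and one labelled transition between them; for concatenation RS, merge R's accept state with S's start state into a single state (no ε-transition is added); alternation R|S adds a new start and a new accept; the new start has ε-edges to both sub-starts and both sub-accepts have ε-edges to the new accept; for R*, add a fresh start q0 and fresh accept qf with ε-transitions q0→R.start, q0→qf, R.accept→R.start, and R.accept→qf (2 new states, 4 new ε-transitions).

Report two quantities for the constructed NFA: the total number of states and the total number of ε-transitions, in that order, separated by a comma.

Per subexpression:
Each of the 7 symbol leaves contributes 2 states and 0 ε-transitions.
  1111 → 5 states, 0 ε-transitions
  (1111)* → 7 states, 4 ε-transitions
  00 → 3 states, 0 ε-transitions
  (00)* → 5 states, 4 ε-transitions
  (00)*0 → 6 states, 4 ε-transitions
  ((00)*0)* → 8 states, 8 ε-transitions
  (1111)*|((00)*0)* → 17 states, 16 ε-transitions

17, 16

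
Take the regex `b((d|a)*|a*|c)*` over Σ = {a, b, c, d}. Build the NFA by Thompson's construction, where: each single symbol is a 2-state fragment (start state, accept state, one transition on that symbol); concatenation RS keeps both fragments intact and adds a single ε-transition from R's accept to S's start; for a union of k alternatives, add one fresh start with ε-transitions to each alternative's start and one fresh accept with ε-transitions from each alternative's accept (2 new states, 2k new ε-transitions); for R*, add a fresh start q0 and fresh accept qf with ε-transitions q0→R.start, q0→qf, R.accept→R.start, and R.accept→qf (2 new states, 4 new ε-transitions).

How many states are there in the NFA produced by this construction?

By structural recursion:
Each of the 5 symbol leaves contributes a 2-state fragment.
  d|a → 6 states
  (d|a)* → 8 states
  a* → 4 states
  (d|a)*|a*|c → 16 states
  ((d|a)*|a*|c)* → 18 states
  b((d|a)*|a*|c)* → 20 states

20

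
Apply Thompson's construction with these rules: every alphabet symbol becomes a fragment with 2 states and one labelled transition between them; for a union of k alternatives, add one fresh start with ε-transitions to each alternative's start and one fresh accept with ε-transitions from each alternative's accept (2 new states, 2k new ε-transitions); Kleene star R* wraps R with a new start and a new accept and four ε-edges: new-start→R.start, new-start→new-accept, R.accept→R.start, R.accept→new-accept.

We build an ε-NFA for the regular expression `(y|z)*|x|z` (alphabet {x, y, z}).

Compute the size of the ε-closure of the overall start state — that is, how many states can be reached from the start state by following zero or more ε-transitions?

9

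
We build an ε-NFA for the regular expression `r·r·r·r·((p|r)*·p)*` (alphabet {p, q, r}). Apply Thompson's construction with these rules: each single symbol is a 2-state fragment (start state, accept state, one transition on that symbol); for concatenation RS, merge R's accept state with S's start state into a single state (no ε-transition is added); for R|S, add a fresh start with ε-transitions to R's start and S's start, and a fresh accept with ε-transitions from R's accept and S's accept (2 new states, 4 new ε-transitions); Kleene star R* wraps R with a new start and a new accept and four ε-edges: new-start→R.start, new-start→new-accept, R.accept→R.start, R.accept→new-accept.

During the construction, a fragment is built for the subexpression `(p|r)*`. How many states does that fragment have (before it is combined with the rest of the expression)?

8

Fragment for `(p|r)*`:
Each of the 2 symbol leaves contributes a 2-state fragment.
  p|r → 6 states
  (p|r)* → 8 states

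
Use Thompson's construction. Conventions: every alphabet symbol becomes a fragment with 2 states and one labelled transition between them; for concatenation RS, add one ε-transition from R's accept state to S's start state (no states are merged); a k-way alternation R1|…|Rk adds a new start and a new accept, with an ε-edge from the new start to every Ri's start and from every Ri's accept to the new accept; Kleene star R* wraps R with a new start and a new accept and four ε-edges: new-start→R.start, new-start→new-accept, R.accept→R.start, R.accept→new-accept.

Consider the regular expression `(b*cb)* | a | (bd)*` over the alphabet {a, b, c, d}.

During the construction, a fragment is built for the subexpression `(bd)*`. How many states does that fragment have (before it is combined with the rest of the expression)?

6

Fragment for `(bd)*`:
Each of the 2 symbol leaves contributes a 2-state fragment.
  bd — 4 states
  (bd)* — 6 states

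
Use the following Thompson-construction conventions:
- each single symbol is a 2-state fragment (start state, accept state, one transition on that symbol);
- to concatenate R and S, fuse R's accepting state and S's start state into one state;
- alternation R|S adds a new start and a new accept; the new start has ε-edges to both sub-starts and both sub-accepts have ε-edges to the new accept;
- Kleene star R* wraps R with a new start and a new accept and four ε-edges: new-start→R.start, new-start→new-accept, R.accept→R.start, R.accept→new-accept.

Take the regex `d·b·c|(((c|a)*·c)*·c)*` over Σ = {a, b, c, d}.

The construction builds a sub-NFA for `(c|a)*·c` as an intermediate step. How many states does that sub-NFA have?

Fragment for `(c|a)*·c`:
Each of the 3 symbol leaves contributes a 2-state fragment.
  c|a = 6 states
  (c|a)* = 8 states
  (c|a)*·c = 9 states

9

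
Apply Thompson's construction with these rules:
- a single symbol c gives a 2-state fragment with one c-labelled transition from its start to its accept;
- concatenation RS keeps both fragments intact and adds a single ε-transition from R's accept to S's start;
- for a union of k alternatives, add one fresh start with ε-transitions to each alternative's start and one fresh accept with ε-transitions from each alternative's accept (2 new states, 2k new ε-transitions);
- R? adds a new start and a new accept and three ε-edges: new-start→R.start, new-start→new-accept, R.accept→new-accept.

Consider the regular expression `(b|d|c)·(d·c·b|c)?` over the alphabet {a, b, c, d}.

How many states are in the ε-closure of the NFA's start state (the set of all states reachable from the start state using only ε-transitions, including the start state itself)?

4

Work bottom-up. For each fragment F, track |ε-closure(F.start)| and whether F's accept lies in that closure (i.e. whether F accepts ε). A single-symbol fragment has closure size 1 and does not accept ε.
  b|d|c : C = 1 + 1 + 1 + 1 = 4 (the new accept is not ε-reachable since no branch accepts ε)
  d·c·b : C equals the left operand's closure size = 1 (its accept is not ε-reachable, so the closure stops there)
  d·c·b|c : C = 1 + 1 + 1 = 3 (the new accept is not ε-reachable since no branch accepts ε)
  (d·c·b|c)? : C = 1 (new start) + 3 (body) + 1 (new accept, via ε) = 5
  (b|d|c)·(d·c·b|c)? : same as the first factor's closure: C = 4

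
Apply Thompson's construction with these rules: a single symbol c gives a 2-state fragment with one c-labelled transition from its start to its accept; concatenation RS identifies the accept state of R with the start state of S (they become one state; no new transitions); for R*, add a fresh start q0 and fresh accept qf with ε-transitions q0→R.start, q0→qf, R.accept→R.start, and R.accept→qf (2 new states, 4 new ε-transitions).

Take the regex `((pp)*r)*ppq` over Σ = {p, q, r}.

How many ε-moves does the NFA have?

8

Per subexpression:
Each of the 6 symbol leaves contributes 0 ε-transitions.
  pp → 0 ε-transitions
  (pp)* → 4 ε-transitions
  (pp)*r → 4 ε-transitions
  ((pp)*r)* → 8 ε-transitions
  ((pp)*r)*ppq → 8 ε-transitions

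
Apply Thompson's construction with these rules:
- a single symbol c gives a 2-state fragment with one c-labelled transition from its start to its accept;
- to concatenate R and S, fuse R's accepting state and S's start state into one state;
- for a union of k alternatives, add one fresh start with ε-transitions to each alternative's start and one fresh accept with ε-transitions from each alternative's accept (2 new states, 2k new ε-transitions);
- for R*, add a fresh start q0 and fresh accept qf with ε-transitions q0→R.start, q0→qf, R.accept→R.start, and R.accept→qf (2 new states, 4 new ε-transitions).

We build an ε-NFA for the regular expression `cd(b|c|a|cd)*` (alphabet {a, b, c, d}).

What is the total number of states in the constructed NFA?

15

By structural recursion:
Each of the 7 symbol leaves contributes a 2-state fragment.
  cd : 3 states
  b|c|a|cd : 11 states
  (b|c|a|cd)* : 13 states
  cd(b|c|a|cd)* : 15 states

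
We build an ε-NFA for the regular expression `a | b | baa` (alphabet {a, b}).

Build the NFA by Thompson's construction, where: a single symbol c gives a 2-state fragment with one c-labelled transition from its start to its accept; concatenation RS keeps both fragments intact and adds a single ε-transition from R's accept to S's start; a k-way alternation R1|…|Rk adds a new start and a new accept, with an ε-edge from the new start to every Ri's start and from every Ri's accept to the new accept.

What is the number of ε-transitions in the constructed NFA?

Per subexpression:
Each of the 5 symbol leaves contributes 0 ε-transitions.
  baa : 2 ε-transitions
  a | b | baa : 8 ε-transitions

8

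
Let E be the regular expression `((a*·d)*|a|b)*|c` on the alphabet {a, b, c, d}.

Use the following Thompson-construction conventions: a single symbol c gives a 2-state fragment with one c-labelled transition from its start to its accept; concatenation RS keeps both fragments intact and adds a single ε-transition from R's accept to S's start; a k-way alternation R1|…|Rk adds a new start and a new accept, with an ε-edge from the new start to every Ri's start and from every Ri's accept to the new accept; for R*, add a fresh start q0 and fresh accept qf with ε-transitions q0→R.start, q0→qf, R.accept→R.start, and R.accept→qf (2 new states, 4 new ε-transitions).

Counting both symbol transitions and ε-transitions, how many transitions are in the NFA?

Building bottom-up:
Each of the 5 symbol leaves contributes 1 transition (1 symbol, 0 ε).
  a* : 5 transitions (1 symbol, 4 ε)
  a*·d : 7 transitions (2 symbol, 5 ε)
  (a*·d)* : 11 transitions (2 symbol, 9 ε)
  (a*·d)*|a|b : 19 transitions (4 symbol, 15 ε)
  ((a*·d)*|a|b)* : 23 transitions (4 symbol, 19 ε)
  ((a*·d)*|a|b)*|c : 28 transitions (5 symbol, 23 ε)

28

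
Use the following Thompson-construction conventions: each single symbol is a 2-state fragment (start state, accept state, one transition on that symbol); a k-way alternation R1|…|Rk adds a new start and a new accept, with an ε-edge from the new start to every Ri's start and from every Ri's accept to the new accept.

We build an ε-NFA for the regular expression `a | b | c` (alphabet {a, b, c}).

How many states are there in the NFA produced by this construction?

8

By structural recursion:
Each of the 3 symbol leaves contributes a 2-state fragment.
  a | b | c → 8 states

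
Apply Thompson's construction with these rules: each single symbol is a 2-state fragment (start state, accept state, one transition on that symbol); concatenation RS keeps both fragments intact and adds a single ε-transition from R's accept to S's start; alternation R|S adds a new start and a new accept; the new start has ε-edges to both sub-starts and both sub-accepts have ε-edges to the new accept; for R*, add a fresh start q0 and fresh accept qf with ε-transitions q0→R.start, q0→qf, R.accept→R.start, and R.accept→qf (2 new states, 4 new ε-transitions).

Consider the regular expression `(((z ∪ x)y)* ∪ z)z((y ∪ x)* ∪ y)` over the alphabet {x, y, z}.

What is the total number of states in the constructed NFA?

28

Bottom-up over the parse tree:
Each of the 8 symbol leaves contributes a 2-state fragment.
  z ∪ x → 6 states
  (z ∪ x)y → 8 states
  ((z ∪ x)y)* → 10 states
  ((z ∪ x)y)* ∪ z → 14 states
  y ∪ x → 6 states
  (y ∪ x)* → 8 states
  (y ∪ x)* ∪ y → 12 states
  (((z ∪ x)y)* ∪ z)z((y ∪ x)* ∪ y) → 28 states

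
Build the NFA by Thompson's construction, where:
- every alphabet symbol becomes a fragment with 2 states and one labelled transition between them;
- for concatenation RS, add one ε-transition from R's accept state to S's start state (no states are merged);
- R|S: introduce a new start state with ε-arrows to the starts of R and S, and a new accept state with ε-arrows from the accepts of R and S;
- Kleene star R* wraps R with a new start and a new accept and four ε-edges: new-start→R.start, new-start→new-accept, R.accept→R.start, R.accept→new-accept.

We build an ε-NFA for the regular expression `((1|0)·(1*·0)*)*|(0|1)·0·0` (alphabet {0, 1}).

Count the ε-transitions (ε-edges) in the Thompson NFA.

28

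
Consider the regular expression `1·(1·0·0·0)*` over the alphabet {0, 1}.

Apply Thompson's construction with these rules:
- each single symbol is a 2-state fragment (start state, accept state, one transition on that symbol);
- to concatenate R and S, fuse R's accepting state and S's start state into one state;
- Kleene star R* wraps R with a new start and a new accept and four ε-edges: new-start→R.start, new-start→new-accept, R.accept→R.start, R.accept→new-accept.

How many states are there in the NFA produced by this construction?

Per subexpression:
Each of the 5 symbol leaves contributes a 2-state fragment.
  1·0·0·0 — 5 states
  (1·0·0·0)* — 7 states
  1·(1·0·0·0)* — 8 states

8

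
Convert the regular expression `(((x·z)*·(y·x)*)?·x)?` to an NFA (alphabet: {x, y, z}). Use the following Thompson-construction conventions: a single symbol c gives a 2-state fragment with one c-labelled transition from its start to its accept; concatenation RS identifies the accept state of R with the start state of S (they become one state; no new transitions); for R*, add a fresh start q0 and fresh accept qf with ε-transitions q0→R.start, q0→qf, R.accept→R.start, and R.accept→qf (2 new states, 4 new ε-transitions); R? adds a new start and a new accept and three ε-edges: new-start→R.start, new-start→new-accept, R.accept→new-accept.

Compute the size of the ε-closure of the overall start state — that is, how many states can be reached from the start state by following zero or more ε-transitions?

9

Work bottom-up. For each fragment F, track |ε-closure(F.start)| and whether F's accept lies in that closure (i.e. whether F accepts ε). A single-symbol fragment has closure size 1 and does not accept ε.
  x·z — same as the first factor's closure: C = 1
  (x·z)* — C = 1 (new start) + 1 (body) + 1 (new accept) = 3
  y·x — C equals the left operand's closure size = 1 (its accept is not ε-reachable, so the closure stops there)
  (y·x)* — C = 1 (new start) + 1 (body) + 1 (new accept) = 3
  (x·z)*·(y·x)* — C = 3 + (3−1) = 5 (closure spills across the concat boundary because the left factor accepts ε)
  ((x·z)*·(y·x)*)? — C = 1 (new start) + 5 (body) + 1 (new accept, via ε) = 7
  ((x·z)*·(y·x)*)?·x — the left operand accepts ε, so the closure extends into the next operand (the shared merged state is already counted); C = 7 + (1−1) = 7
  (((x·z)*·(y·x)*)?·x)? — new start has ε-edges to the inner start and to the new accept, so C = 2 + 7 = 9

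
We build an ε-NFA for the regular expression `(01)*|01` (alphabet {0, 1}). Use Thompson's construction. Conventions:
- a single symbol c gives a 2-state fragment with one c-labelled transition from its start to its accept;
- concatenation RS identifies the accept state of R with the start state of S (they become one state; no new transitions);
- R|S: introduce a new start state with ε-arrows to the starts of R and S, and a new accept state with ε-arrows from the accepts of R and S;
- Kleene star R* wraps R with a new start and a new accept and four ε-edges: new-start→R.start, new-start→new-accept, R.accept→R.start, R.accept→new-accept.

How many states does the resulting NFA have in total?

10

Per subexpression:
Each of the 4 symbol leaves contributes a 2-state fragment.
  01 → 3 states
  (01)* → 5 states
  01 → 3 states
  (01)*|01 → 10 states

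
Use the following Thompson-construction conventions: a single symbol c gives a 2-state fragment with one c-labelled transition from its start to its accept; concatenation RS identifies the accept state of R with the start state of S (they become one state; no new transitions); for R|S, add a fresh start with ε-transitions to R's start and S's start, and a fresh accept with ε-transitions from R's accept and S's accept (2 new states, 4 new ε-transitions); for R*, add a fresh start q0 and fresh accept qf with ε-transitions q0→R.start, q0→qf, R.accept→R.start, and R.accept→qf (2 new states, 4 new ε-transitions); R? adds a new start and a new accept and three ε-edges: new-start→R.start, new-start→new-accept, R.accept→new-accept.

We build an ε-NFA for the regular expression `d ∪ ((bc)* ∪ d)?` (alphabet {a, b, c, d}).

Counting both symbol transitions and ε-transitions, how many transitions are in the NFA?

19

Bottom-up over the parse tree:
Each of the 4 symbol leaves contributes 1 transition (1 symbol, 0 ε).
  bc = 2 transitions (2 symbol, 0 ε)
  (bc)* = 6 transitions (2 symbol, 4 ε)
  (bc)* ∪ d = 11 transitions (3 symbol, 8 ε)
  ((bc)* ∪ d)? = 14 transitions (3 symbol, 11 ε)
  d ∪ ((bc)* ∪ d)? = 19 transitions (4 symbol, 15 ε)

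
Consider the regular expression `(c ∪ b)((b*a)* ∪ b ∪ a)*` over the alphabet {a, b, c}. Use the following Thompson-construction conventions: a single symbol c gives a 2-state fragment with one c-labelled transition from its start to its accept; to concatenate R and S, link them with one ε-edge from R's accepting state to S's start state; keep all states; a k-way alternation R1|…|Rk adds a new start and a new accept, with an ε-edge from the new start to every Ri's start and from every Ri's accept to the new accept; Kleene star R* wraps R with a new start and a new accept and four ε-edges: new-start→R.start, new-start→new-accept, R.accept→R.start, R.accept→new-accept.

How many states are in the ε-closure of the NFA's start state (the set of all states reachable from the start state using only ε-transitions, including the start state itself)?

Work bottom-up. For each fragment F, track |ε-closure(F.start)| and whether F's accept lies in that closure (i.e. whether F accepts ε). A single-symbol fragment has closure size 1 and does not accept ε.
  c ∪ b → C = 1 + 1 + 1 = 3 (the new accept is not ε-reachable since no branch accepts ε)
  b* → new start has ε-edges to the inner start and to the new accept, so C = 2 + 1 = 3
  b*a → the left operand accepts ε, so the closure extends into the next operand (via the concat ε-link); C = 3 + 1 = 4
  (b*a)* → C = 1 (new start) + 4 (body) + 1 (new accept) = 6
  (b*a)* ∪ b ∪ a → new start ε-reaches every alternative's start; at least one alternative accepts ε, so the union's new accept is reached too: C = 1 + 6 + 1 + 1 + 1 = 10
  ((b*a)* ∪ b ∪ a)* → C = 1 (new start) + 10 (body) + 1 (new accept) = 12
  (c ∪ b)((b*a)* ∪ b ∪ a)* → same as the first factor's closure: C = 3

3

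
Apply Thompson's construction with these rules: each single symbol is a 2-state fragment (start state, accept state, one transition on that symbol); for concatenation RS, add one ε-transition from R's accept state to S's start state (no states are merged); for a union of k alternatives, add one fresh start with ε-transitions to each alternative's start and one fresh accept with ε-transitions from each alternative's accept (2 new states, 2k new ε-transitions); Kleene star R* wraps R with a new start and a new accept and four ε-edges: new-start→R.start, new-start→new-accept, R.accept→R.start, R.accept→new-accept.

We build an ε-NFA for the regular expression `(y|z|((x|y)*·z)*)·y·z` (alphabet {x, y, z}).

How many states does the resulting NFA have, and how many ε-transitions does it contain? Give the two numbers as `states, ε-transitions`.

22, 21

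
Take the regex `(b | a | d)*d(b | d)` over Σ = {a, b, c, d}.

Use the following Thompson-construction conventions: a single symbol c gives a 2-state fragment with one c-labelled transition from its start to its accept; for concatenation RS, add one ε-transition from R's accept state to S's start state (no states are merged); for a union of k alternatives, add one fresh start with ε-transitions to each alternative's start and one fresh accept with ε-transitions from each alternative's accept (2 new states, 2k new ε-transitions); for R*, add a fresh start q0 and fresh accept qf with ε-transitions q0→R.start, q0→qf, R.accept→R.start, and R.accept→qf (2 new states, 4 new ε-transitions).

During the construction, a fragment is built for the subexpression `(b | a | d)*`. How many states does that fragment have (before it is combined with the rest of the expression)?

Fragment for `(b | a | d)*`:
Each of the 3 symbol leaves contributes a 2-state fragment.
  b | a | d → 8 states
  (b | a | d)* → 10 states

10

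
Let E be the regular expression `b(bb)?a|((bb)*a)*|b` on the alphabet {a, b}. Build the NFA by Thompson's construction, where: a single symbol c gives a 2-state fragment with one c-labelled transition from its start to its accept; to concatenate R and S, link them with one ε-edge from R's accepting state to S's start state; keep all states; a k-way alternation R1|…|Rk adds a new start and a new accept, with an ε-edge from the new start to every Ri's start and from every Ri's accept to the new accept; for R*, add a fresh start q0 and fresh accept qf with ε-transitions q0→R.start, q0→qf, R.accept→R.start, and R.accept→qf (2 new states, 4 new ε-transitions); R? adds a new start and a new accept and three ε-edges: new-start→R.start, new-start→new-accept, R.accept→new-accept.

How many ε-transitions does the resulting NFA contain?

Recursing over subexpressions:
Each of the 8 symbol leaves contributes 0 ε-transitions.
  bb : 1 ε-transition
  (bb)? : 4 ε-transitions
  b(bb)?a : 6 ε-transitions
  bb : 1 ε-transition
  (bb)* : 5 ε-transitions
  (bb)*a : 6 ε-transitions
  ((bb)*a)* : 10 ε-transitions
  b(bb)?a|((bb)*a)*|b : 22 ε-transitions

22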